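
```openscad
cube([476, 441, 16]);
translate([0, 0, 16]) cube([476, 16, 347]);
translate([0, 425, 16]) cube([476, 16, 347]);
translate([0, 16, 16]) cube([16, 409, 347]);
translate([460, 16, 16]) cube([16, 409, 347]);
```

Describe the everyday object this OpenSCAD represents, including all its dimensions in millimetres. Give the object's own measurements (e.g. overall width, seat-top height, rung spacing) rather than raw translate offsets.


An open-topped rectangular box: outside dimensions 476×441×363 mm, with a uniform wall and base thickness of 16 mm. The base is a full 476×441 slab on the floor; four walls sit on top of the base. The front and back walls (the −y and +y sides) span the full width; the two side walls fit between them.


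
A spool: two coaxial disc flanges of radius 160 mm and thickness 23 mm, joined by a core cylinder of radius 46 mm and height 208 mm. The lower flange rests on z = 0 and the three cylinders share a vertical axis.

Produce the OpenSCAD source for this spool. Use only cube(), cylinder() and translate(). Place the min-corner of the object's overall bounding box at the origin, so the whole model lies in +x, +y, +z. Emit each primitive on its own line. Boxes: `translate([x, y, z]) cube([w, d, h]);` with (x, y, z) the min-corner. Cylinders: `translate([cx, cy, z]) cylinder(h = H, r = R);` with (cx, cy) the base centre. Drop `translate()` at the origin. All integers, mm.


translate([160, 160, 0]) cylinder(h = 23, r = 160);
translate([160, 160, 23]) cylinder(h = 208, r = 46);
translate([160, 160, 231]) cylinder(h = 23, r = 160);


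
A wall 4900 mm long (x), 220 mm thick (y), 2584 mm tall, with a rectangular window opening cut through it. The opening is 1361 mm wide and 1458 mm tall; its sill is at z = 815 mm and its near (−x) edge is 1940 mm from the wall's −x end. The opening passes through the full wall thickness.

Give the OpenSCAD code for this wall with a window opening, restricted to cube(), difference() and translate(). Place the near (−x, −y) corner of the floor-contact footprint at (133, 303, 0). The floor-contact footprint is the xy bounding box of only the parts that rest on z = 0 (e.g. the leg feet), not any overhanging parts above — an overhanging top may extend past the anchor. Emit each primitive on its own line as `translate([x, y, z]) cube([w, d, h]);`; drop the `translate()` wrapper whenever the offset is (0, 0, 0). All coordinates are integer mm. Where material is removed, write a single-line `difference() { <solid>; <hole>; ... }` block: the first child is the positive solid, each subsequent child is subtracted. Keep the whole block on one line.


difference() { translate([133, 303, 0]) cube([4900, 220, 2584]); translate([2073, 303, 815]) cube([1361, 220, 1458]); }


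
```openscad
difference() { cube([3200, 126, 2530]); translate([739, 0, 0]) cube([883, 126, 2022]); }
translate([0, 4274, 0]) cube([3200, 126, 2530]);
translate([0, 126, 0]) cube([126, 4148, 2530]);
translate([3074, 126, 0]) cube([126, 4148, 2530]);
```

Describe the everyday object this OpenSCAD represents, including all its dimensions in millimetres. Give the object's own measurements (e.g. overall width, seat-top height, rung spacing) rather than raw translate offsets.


A single room: four walls, each 2530 mm tall and 126 mm thick, enclosing an outside footprint 3200×4400 mm (x × y), no floor or roof. The front and back walls (−y and +y sides) run the full x-width; the side walls fit between their inner faces. A door opening 883 mm wide and 2022 mm tall is cut through the front wall from the floor up, its −x edge 739 mm from the wall's −x end.


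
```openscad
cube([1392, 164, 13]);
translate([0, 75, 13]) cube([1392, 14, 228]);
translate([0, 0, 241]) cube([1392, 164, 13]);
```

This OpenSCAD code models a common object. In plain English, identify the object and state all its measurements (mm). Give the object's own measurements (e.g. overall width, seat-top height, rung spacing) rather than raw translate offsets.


An I-beam lying along x, 1392 mm long. Overall section height 254 mm. Two flanges 164 mm wide (y) and 13 mm thick, one on the floor and one at the top; a web 14 mm thick runs between them, centred on the flange width.


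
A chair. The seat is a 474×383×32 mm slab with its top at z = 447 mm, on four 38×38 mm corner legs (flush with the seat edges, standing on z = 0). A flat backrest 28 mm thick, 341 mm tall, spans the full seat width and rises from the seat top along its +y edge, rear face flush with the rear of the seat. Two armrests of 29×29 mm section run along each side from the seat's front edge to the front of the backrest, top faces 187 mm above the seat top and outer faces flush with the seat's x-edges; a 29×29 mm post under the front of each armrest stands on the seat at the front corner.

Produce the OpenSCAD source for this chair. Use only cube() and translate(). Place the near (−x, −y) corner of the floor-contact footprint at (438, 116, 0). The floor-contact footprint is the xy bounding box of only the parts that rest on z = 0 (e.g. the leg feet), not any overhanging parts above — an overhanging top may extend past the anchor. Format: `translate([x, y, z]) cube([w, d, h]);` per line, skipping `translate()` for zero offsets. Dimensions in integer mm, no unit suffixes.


translate([438, 116, 415]) cube([474, 383, 32]);
translate([438, 116, 0]) cube([38, 38, 415]);
translate([874, 116, 0]) cube([38, 38, 415]);
translate([438, 461, 0]) cube([38, 38, 415]);
translate([874, 461, 0]) cube([38, 38, 415]);
translate([438, 471, 447]) cube([474, 28, 341]);
translate([438, 116, 605]) cube([29, 355, 29]);
translate([883, 116, 605]) cube([29, 355, 29]);
translate([438, 116, 447]) cube([29, 29, 158]);
translate([883, 116, 447]) cube([29, 29, 158]);


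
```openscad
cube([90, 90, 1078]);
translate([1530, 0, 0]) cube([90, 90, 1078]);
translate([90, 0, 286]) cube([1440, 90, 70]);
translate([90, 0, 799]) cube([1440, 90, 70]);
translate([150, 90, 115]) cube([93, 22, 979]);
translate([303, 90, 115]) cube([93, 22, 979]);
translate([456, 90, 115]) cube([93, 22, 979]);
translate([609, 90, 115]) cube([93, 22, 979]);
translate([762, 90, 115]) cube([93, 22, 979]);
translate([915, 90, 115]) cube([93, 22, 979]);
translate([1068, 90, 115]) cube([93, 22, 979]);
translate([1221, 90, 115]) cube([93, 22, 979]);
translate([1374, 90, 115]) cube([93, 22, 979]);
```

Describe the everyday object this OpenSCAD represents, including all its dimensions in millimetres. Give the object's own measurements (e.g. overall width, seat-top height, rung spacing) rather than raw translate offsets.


A fence section. Two 90×90 mm posts, 1078 mm tall, stand on the floor with a clear span of 1440 mm between their inner faces. Two horizontal rails of 90×70 mm section span the gap between the posts with their undersides at z = 286 mm and z = 799 mm, flush with the posts' −y face. 9 pickets, each 93 mm wide, 22 mm thick and 979 mm tall, are fixed to the +y face of the rails with their bottoms at z = 115 mm, spaced across the span with a 60 mm gap after the −x post and between neighbouring pickets, with 63 mm left before the +x post.


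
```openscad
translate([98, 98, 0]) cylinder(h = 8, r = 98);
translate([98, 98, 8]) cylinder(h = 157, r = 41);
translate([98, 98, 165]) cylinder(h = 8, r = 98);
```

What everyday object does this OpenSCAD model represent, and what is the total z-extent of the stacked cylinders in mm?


A spool. The overall height is 173 mm.

Three coaxial cylinders, large–small–large — a spool. Two 8 mm flanges and a 157 mm core give 8 + 157 + 8 = 173 mm.


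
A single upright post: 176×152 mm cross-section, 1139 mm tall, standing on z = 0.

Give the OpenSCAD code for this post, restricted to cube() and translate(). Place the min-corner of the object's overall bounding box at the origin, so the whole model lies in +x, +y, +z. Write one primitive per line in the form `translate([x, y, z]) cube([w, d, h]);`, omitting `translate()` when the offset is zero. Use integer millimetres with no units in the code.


cube([176, 152, 1139]);


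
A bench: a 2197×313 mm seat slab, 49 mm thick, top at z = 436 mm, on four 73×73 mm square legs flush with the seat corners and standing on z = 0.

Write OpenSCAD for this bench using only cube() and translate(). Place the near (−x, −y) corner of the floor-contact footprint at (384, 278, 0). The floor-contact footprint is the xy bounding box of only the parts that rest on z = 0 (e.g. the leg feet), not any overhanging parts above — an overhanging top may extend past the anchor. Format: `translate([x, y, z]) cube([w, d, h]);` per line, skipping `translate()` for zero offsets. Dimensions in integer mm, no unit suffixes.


translate([384, 278, 387]) cube([2197, 313, 49]);
translate([384, 278, 0]) cube([73, 73, 387]);
translate([384, 518, 0]) cube([73, 73, 387]);
translate([2508, 278, 0]) cube([73, 73, 387]);
translate([2508, 518, 0]) cube([73, 73, 387]);


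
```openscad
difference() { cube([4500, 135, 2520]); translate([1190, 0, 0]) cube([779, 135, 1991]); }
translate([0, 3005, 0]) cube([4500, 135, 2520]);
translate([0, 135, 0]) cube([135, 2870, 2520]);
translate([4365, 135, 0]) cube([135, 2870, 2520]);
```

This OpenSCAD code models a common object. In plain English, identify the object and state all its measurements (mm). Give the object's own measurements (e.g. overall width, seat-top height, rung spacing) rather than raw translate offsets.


A single room: four walls, each 2520 mm tall and 135 mm thick, enclosing an outside footprint 4500×3140 mm (x × y), no floor or roof. The front and back walls (−y and +y sides) run the full x-width; the side walls fit between their inner faces. A door opening 779 mm wide and 1991 mm tall is cut through the front wall from the floor up, its −x edge 1190 mm from the wall's −x end.


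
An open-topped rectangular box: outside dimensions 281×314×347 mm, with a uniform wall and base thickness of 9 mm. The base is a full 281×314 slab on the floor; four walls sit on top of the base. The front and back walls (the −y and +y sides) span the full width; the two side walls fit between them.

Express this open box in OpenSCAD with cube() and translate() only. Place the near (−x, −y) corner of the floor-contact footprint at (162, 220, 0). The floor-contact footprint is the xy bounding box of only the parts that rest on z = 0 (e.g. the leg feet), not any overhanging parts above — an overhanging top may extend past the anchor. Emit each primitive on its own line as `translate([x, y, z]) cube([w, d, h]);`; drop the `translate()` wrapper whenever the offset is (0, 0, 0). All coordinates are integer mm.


translate([162, 220, 0]) cube([281, 314, 9]);
translate([162, 220, 9]) cube([281, 9, 338]);
translate([162, 525, 9]) cube([281, 9, 338]);
translate([162, 229, 9]) cube([9, 296, 338]);
translate([434, 229, 9]) cube([9, 296, 338]);


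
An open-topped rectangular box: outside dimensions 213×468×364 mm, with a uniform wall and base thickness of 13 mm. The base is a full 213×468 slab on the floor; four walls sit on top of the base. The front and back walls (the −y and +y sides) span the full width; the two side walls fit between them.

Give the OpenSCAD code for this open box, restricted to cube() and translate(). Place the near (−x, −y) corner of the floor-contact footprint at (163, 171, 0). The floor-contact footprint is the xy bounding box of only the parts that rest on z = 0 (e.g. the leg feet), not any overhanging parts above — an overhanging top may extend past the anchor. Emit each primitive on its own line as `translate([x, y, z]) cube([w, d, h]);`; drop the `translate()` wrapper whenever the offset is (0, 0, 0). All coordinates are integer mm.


translate([163, 171, 0]) cube([213, 468, 13]);
translate([163, 171, 13]) cube([213, 13, 351]);
translate([163, 626, 13]) cube([213, 13, 351]);
translate([163, 184, 13]) cube([13, 442, 351]);
translate([363, 184, 13]) cube([13, 442, 351]);


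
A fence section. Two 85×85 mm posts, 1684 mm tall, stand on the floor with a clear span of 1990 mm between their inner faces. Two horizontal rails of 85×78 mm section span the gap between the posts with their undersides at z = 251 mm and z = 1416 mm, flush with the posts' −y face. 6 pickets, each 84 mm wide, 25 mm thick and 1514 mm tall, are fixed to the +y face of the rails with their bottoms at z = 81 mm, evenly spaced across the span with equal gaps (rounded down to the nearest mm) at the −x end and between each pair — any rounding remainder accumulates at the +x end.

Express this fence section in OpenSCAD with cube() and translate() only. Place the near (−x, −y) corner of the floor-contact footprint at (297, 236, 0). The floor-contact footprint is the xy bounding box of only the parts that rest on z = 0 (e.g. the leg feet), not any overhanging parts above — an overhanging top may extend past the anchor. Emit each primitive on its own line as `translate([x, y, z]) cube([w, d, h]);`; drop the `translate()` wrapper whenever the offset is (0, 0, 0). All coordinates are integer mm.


translate([297, 236, 0]) cube([85, 85, 1684]);
translate([2372, 236, 0]) cube([85, 85, 1684]);
translate([382, 236, 251]) cube([1990, 85, 78]);
translate([382, 236, 1416]) cube([1990, 85, 78]);
translate([594, 321, 81]) cube([84, 25, 1514]);
translate([890, 321, 81]) cube([84, 25, 1514]);
translate([1186, 321, 81]) cube([84, 25, 1514]);
translate([1482, 321, 81]) cube([84, 25, 1514]);
translate([1778, 321, 81]) cube([84, 25, 1514]);
translate([2074, 321, 81]) cube([84, 25, 1514]);


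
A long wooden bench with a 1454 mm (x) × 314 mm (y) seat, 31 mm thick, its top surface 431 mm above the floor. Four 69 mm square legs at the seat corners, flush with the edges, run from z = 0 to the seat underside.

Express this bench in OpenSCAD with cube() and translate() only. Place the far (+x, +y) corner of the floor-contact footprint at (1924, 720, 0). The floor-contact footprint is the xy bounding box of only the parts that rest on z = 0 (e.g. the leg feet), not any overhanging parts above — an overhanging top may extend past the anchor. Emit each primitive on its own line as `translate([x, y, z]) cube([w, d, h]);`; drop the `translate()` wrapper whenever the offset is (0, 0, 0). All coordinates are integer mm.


// leg_h = 431 − 31 = 400
translate([470, 406, 400]) cube([1454, 314, 31]);
translate([470, 406, 0]) cube([69, 69, 400]);
translate([470, 651, 0]) cube([69, 69, 400]);
translate([1855, 406, 0]) cube([69, 69, 400]);
translate([1855, 651, 0]) cube([69, 69, 400]);


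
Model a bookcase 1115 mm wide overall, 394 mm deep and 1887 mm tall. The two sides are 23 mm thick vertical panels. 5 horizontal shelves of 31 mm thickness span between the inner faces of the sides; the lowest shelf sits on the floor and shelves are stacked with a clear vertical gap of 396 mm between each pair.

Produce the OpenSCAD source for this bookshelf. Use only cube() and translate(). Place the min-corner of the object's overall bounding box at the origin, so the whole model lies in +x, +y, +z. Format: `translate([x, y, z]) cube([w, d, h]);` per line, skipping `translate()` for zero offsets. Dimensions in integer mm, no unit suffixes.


cube([23, 394, 1887]);
translate([1092, 0, 0]) cube([23, 394, 1887]);
translate([23, 0, 0]) cube([1069, 394, 31]);
translate([23, 0, 427]) cube([1069, 394, 31]);
translate([23, 0, 854]) cube([1069, 394, 31]);
translate([23, 0, 1281]) cube([1069, 394, 31]);
translate([23, 0, 1708]) cube([1069, 394, 31]);


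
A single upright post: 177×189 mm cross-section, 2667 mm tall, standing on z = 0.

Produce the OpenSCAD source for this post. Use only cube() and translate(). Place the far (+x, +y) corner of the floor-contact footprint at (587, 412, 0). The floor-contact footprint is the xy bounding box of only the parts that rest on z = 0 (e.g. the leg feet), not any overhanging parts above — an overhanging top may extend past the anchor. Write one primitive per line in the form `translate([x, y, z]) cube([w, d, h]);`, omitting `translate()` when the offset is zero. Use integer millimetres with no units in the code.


translate([410, 223, 0]) cube([177, 189, 2667]);


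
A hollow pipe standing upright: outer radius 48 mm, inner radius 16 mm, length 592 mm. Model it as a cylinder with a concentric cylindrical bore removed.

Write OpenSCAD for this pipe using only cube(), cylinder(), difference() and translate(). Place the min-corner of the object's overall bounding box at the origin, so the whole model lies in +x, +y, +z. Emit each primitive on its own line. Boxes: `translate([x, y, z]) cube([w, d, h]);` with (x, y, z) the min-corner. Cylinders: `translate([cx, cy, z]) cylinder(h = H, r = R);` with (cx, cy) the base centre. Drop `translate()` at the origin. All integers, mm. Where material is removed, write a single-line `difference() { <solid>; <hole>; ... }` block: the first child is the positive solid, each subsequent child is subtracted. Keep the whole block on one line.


difference() { translate([48, 48, 0]) cylinder(h = 592, r = 48); translate([48, 48, 0]) cylinder(h = 592, r = 16); }


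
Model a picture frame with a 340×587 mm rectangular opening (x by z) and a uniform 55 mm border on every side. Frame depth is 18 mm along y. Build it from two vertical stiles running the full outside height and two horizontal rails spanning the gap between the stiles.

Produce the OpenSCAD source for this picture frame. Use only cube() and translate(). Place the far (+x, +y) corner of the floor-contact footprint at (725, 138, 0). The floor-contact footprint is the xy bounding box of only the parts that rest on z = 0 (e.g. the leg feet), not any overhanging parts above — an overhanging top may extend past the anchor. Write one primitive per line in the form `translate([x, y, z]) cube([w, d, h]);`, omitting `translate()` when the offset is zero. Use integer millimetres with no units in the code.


translate([275, 120, 0]) cube([55, 18, 697]);
translate([670, 120, 0]) cube([55, 18, 697]);
translate([330, 120, 0]) cube([340, 18, 55]);
translate([330, 120, 642]) cube([340, 18, 55]);


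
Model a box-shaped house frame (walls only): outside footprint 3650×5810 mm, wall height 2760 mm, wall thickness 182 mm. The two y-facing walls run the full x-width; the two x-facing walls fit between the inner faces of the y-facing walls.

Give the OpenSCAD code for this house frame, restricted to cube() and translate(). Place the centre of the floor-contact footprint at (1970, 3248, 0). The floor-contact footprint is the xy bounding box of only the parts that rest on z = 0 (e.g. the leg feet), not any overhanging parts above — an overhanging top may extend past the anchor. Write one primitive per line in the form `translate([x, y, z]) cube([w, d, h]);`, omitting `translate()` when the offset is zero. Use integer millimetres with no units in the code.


translate([145, 343, 0]) cube([3650, 182, 2760]);
translate([145, 5971, 0]) cube([3650, 182, 2760]);
translate([145, 525, 0]) cube([182, 5446, 2760]);
translate([3613, 525, 0]) cube([182, 5446, 2760]);


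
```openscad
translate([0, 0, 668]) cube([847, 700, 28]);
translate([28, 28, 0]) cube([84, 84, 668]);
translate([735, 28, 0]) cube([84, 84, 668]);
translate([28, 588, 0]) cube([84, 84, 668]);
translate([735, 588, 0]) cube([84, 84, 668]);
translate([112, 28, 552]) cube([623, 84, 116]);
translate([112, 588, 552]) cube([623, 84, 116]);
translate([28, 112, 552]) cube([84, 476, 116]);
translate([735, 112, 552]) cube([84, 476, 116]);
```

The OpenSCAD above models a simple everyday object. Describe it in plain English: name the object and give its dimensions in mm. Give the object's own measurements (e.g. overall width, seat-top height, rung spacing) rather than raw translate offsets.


A rectangular dining table. The top is 847×700×28 mm with its upper surface at z = 696 mm. It stands on four 84×84 mm square legs, each inset 28 mm from the nearest pair of top edges, running from the floor to the underside of the top. Four apron rails, 84 mm thick and 116 mm tall, run between adjacent legs with their top edges flush with the underside of the top and their outer faces flush with the legs' outer faces.


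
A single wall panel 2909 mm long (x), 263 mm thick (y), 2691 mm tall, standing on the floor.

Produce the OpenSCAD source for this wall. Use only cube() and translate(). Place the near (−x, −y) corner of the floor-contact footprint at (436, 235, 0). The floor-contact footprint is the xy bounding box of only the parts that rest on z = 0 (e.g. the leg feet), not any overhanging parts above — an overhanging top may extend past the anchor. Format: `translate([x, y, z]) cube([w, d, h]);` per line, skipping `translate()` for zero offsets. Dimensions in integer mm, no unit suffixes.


translate([436, 235, 0]) cube([2909, 263, 2691]);


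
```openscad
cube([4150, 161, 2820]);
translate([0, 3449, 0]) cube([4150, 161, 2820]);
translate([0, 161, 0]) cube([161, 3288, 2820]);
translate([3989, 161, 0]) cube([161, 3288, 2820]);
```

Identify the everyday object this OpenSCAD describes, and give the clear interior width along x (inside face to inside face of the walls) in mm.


A house (or room) frame. The interior width is 3828 mm.

Four 2820 mm walls enclosing a rectangle with no floor or roof — a room or house frame. Outside width is 4150 mm and wall thickness is 161 mm, so the interior width is 4150 − 2 × 161 = 3828 mm.


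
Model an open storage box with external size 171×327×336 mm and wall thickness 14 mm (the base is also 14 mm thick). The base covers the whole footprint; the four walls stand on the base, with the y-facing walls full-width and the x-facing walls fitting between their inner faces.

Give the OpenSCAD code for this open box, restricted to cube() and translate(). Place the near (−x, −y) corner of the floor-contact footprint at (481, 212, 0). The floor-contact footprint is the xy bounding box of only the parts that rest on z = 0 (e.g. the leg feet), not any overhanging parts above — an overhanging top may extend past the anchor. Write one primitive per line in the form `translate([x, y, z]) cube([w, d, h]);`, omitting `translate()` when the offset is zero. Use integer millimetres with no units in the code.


translate([481, 212, 0]) cube([171, 327, 14]);
translate([481, 212, 14]) cube([171, 14, 322]);
translate([481, 525, 14]) cube([171, 14, 322]);
translate([481, 226, 14]) cube([14, 299, 322]);
translate([638, 226, 14]) cube([14, 299, 322]);


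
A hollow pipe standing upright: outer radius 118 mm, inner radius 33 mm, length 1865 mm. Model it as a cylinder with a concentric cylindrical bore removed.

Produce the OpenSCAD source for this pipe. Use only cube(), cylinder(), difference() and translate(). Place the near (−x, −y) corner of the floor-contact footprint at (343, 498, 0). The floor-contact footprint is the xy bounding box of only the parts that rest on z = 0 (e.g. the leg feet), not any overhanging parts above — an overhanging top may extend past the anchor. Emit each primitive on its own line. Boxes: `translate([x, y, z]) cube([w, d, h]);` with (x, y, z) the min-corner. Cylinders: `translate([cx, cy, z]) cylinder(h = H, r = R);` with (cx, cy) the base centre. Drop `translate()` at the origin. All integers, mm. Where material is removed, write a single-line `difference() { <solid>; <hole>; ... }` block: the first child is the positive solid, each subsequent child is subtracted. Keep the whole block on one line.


difference() { translate([461, 616, 0]) cylinder(h = 1865, r = 118); translate([461, 616, 0]) cylinder(h = 1865, r = 33); }


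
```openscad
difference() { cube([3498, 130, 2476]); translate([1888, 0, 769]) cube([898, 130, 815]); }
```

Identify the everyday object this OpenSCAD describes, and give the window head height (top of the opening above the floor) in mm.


A wall with a window opening. The window head height is 1584 mm.

A wall with a rectangular opening subtracted — a window. Sill at z = 769, opening 815 mm tall, so the head is at 769 + 815 = 1584 mm.


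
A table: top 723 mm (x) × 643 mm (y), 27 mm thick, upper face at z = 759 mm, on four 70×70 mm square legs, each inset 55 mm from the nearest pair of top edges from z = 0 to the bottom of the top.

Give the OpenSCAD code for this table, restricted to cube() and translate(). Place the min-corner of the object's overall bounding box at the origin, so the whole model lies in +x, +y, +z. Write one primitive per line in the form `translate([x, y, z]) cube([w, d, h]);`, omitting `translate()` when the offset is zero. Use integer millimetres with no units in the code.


translate([0, 0, 732]) cube([723, 643, 27]);
translate([55, 55, 0]) cube([70, 70, 732]);
translate([598, 55, 0]) cube([70, 70, 732]);
translate([55, 518, 0]) cube([70, 70, 732]);
translate([598, 518, 0]) cube([70, 70, 732]);


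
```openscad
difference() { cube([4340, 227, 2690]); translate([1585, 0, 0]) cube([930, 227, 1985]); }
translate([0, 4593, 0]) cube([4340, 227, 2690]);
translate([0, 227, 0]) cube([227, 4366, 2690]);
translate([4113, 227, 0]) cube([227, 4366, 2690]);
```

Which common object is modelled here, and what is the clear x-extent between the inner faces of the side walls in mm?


A single room. The interior width is 3886 mm.

Four walls enclosing a rectangle with a door in the front wall — a room. Outside width 4340 minus two 227 mm walls gives 3886 mm.


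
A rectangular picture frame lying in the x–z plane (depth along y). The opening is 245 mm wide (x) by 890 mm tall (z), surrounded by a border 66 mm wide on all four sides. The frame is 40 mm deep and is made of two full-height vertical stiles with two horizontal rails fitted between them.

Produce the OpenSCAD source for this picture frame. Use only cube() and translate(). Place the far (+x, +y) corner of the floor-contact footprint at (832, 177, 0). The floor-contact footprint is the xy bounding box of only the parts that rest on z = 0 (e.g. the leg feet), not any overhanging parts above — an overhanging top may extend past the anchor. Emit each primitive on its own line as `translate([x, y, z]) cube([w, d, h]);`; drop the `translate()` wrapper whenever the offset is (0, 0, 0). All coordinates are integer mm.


translate([455, 137, 0]) cube([66, 40, 1022]);
translate([766, 137, 0]) cube([66, 40, 1022]);
translate([521, 137, 0]) cube([245, 40, 66]);
translate([521, 137, 956]) cube([245, 40, 66]);


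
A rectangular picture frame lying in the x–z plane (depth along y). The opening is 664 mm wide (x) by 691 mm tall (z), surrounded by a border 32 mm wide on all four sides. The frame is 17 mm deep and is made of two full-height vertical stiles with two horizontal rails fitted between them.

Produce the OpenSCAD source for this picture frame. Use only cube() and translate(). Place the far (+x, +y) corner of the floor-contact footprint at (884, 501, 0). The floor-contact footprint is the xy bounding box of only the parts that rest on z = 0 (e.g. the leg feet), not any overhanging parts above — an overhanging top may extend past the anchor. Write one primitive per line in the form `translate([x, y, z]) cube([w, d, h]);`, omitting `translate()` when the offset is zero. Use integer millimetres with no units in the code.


translate([156, 484, 0]) cube([32, 17, 755]);
translate([852, 484, 0]) cube([32, 17, 755]);
translate([188, 484, 0]) cube([664, 17, 32]);
translate([188, 484, 723]) cube([664, 17, 32]);


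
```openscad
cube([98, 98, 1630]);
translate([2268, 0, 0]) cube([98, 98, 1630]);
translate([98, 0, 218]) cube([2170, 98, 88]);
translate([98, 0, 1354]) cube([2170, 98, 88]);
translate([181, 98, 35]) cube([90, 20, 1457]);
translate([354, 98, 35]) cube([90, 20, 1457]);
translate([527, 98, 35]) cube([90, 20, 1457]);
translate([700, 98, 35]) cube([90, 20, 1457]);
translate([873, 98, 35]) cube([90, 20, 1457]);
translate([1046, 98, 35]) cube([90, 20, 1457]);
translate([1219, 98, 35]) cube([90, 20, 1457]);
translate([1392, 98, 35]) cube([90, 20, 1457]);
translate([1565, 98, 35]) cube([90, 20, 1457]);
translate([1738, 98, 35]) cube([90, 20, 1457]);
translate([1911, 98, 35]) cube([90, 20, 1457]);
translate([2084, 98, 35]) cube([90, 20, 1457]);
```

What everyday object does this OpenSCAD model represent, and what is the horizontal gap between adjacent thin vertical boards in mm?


A fence section. The picket gap is 83 mm.

Two posts, two rails, 12 pickets — a fence section. Span 2170 mm holds 12 pickets of 90 mm with 13 equal gaps: ⌊(2170 − 12·90) / 13⌋ = 83 mm.


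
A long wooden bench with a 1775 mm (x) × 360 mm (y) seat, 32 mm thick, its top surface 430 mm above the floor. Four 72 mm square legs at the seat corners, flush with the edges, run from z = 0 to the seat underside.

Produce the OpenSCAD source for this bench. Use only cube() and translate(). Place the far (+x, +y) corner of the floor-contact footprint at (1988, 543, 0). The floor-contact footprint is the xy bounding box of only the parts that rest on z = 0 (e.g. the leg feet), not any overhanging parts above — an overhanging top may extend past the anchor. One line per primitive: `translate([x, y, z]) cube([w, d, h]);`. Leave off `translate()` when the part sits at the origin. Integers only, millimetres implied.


translate([213, 183, 398]) cube([1775, 360, 32]);
translate([213, 183, 0]) cube([72, 72, 398]);
translate([213, 471, 0]) cube([72, 72, 398]);
translate([1916, 183, 0]) cube([72, 72, 398]);
translate([1916, 471, 0]) cube([72, 72, 398]);


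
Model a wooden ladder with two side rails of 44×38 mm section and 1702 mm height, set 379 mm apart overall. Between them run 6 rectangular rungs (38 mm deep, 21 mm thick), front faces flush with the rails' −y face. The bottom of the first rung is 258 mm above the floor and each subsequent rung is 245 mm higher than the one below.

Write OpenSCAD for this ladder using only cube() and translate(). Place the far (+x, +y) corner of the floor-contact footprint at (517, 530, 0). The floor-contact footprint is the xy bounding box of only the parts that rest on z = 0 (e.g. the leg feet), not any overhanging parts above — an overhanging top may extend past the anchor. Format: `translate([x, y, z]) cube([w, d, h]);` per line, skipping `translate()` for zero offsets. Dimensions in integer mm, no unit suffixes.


translate([138, 492, 0]) cube([44, 38, 1702]);
translate([473, 492, 0]) cube([44, 38, 1702]);
translate([182, 492, 258]) cube([291, 38, 21]);
translate([182, 492, 503]) cube([291, 38, 21]);
translate([182, 492, 748]) cube([291, 38, 21]);
translate([182, 492, 993]) cube([291, 38, 21]);
translate([182, 492, 1238]) cube([291, 38, 21]);
translate([182, 492, 1483]) cube([291, 38, 21]);


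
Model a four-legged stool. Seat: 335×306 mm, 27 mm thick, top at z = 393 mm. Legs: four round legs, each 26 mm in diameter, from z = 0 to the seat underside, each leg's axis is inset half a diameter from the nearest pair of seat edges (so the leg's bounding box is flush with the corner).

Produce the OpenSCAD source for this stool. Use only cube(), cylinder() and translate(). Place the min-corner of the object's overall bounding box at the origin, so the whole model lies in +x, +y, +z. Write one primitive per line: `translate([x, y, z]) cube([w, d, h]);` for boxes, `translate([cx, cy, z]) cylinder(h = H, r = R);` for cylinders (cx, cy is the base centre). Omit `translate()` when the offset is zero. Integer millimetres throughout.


translate([0, 0, 366]) cube([335, 306, 27]);
translate([13, 13, 0]) cylinder(h = 366, r = 13);
translate([322, 13, 0]) cylinder(h = 366, r = 13);
translate([13, 293, 0]) cylinder(h = 366, r = 13);
translate([322, 293, 0]) cylinder(h = 366, r = 13);


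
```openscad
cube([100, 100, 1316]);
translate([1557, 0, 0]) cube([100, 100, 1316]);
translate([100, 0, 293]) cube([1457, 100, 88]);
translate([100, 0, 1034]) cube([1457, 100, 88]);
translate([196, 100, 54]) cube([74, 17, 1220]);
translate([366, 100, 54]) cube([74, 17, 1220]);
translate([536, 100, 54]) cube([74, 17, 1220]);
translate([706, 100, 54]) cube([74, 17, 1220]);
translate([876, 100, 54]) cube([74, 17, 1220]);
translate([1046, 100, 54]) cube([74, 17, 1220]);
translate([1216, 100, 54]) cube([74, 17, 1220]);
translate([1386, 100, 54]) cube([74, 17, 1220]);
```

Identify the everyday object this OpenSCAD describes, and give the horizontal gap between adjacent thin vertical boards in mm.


A fence section. The picket gap is 96 mm.

Two posts, two rails, 8 pickets — a fence section. Span 1457 mm holds 8 pickets of 74 mm with 9 equal gaps: ⌊(1457 − 8·74) / 9⌋ = 96 mm.


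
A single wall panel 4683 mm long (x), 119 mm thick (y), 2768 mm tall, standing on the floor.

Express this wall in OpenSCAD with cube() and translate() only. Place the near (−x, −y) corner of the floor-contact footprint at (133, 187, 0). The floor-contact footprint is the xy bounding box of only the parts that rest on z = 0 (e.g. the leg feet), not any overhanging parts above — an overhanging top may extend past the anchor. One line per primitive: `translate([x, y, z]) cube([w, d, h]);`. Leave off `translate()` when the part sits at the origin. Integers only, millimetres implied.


translate([133, 187, 0]) cube([4683, 119, 2768]);


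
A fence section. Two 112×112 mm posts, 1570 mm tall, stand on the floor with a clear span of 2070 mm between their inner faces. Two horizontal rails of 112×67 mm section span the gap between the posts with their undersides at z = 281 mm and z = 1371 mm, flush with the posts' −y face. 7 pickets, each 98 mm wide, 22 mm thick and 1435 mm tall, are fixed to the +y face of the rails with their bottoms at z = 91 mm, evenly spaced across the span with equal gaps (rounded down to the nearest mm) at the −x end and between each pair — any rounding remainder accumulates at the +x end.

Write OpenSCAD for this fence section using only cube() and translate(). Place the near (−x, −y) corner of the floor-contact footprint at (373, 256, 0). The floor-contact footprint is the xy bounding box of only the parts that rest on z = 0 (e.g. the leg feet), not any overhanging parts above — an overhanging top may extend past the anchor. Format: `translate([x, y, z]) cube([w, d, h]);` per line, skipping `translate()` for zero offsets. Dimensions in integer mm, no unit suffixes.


translate([373, 256, 0]) cube([112, 112, 1570]);
translate([2555, 256, 0]) cube([112, 112, 1570]);
translate([485, 256, 281]) cube([2070, 112, 67]);
translate([485, 256, 1371]) cube([2070, 112, 67]);
translate([658, 368, 91]) cube([98, 22, 1435]);
translate([929, 368, 91]) cube([98, 22, 1435]);
translate([1200, 368, 91]) cube([98, 22, 1435]);
translate([1471, 368, 91]) cube([98, 22, 1435]);
translate([1742, 368, 91]) cube([98, 22, 1435]);
translate([2013, 368, 91]) cube([98, 22, 1435]);
translate([2284, 368, 91]) cube([98, 22, 1435]);


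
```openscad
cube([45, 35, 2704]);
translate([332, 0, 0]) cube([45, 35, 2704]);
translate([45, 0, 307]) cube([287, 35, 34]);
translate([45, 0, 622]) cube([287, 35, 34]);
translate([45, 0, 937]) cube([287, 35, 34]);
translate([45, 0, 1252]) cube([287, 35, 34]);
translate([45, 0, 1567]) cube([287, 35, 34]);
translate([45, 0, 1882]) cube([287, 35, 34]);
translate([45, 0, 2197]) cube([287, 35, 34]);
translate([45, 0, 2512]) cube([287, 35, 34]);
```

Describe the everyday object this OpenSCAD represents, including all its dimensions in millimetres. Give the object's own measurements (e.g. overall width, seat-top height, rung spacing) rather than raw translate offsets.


A straight ladder. Two 45×35 mm vertical rails, 2704 mm tall, stand 377 mm apart (outside-to-outside) with their front faces coplanar on the −y side. 8 rungs, each 35 mm deep and 34 mm tall, span between the inner faces of the rails, front faces flush with the rails. The lowest rung's underside is at z = 307 mm and rungs are spaced 315 mm apart (underside to underside).


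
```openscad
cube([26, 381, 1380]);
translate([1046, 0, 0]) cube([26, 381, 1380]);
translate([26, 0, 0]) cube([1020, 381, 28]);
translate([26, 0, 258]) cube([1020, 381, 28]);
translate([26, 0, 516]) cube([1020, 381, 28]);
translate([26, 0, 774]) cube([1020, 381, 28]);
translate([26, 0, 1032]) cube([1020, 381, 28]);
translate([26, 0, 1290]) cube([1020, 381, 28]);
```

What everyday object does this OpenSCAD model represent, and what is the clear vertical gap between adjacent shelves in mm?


A bookshelf. The clear shelf gap is 230 mm.

Two tall side panels with 6 horizontal boards between them — a bookshelf. The first two shelf undersides are at z = 0 and z = 258; with shelf thickness 28, the clear gap is 258 − 0 − 28 = 230 mm.


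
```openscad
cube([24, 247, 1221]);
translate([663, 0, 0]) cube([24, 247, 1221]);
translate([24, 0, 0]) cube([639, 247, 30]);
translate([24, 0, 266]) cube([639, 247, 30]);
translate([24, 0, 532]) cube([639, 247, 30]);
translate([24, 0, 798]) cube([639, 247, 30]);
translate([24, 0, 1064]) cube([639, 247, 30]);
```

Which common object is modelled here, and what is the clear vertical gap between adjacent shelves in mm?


A bookshelf. The clear shelf gap is 236 mm.

Two tall side panels with 5 horizontal boards between them — a bookshelf. The first two shelf undersides are at z = 0 and z = 266; with shelf thickness 30, the clear gap is 266 − 0 − 30 = 236 mm.


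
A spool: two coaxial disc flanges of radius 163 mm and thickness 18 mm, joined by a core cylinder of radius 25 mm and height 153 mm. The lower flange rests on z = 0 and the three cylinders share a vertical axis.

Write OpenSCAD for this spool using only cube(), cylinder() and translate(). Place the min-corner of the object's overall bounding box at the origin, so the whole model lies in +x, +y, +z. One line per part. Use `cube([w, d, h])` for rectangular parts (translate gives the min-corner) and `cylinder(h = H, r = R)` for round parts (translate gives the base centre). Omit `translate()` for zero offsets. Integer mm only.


translate([163, 163, 0]) cylinder(h = 18, r = 163);
translate([163, 163, 18]) cylinder(h = 153, r = 25);
translate([163, 163, 171]) cylinder(h = 18, r = 163);


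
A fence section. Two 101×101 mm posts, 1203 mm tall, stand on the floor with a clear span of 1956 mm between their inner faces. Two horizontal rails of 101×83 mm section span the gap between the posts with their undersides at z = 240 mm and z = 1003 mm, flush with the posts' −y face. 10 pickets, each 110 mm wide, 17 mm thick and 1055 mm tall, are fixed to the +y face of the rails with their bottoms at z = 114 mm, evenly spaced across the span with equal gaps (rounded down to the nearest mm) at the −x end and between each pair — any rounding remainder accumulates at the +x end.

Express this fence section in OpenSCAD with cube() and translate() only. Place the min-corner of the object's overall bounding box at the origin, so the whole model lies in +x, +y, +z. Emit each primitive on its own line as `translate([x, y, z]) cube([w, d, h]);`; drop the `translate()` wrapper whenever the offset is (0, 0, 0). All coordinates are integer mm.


cube([101, 101, 1203]);
translate([2057, 0, 0]) cube([101, 101, 1203]);
translate([101, 0, 240]) cube([1956, 101, 83]);
translate([101, 0, 1003]) cube([1956, 101, 83]);
translate([178, 101, 114]) cube([110, 17, 1055]);
translate([365, 101, 114]) cube([110, 17, 1055]);
translate([552, 101, 114]) cube([110, 17, 1055]);
translate([739, 101, 114]) cube([110, 17, 1055]);
translate([926, 101, 114]) cube([110, 17, 1055]);
translate([1113, 101, 114]) cube([110, 17, 1055]);
translate([1300, 101, 114]) cube([110, 17, 1055]);
translate([1487, 101, 114]) cube([110, 17, 1055]);
translate([1674, 101, 114]) cube([110, 17, 1055]);
translate([1861, 101, 114]) cube([110, 17, 1055]);


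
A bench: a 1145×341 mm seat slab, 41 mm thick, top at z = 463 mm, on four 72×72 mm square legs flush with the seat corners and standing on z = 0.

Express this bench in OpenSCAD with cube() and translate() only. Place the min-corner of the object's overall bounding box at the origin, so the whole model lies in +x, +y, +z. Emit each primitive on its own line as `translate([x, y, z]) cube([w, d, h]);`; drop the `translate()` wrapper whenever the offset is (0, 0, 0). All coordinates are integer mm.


translate([0, 0, 422]) cube([1145, 341, 41]);
cube([72, 72, 422]);
translate([0, 269, 0]) cube([72, 72, 422]);
translate([1073, 0, 0]) cube([72, 72, 422]);
translate([1073, 269, 0]) cube([72, 72, 422]);
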